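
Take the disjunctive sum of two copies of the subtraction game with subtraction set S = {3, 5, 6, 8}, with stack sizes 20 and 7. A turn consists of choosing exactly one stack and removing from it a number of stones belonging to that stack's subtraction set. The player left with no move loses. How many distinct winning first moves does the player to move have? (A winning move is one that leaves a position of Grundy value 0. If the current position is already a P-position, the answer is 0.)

All stacks use S = {3, 5, 6, 8}:
n :  0  1  2  3  4  5  6  7  8  9 10 11 12 13 14 15 16 17 18 19 20
G :  0  0  0  1  1  1  2  2  2  3  3  0  0  0  1  1  1  2  2  2  3
Stack A: G(20) = 3.
Stack B: G(7) = 2.
Combined Grundy value = 3 ⊕ 2 = 1.
A winning move leaves total XOR = 0, i.e. changes one component's Grundy value g to g ⊕ X where X is the current total.
Stack A: need g' = 3⊕1 = 2. Options: 20−3→G=2, 20−5→G=1, 20−6→G=1, 20−8→G=0. Hits: 1.
Stack B: need g' = 2⊕1 = 3. Options: 7−3→G=1, 7−5→G=0, 7−6→G=0. Hits: 0.

1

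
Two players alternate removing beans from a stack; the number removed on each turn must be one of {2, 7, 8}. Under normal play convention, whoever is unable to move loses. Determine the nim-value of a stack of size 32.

1

n :  0  1  2  3  4  5  6  7  8  9 10 11 12 13 14 15 16 17 18 19 20 21 22 23 24 25 26 27 28 29 30 31 32
G :  0  0  1  1  0  0  1  1  2  2  0  3  1  2  0  0  1  1  2  0  0  1  1  2  0  0  1  1  2  0  0  1  1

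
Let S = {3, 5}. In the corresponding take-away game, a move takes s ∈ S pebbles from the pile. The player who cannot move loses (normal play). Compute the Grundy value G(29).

1

G(0) = 0
G(1) = mex{} = 0
G(2) = mex{} = 0
G(3) = mex{0} = 1
G(4) = mex{0} = 1
G(5) = mex{0,0} = 1
G(6) = mex{1,0} = 2
G(7) = mex{1,0} = 2
G(8) = mex{1,1} = 0
G(9) = mex{2,1} = 0
G(10) = mex{2,1} = 0
G(11) = mex{0,2} = 1
G(12) = mex{0,2} = 1
G(13) = mex{0,0} = 1
G(14) = mex{1,0} = 2
G(15) = mex{1,0} = 2
G(16) = mex{1,1} = 0
G(17) = mex{2,1} = 0
G(18) = mex{2,1} = 0
G(19) = mex{0,2} = 1
G(20) = mex{0,2} = 1
G(21) = mex{0,0} = 1
G(22) = mex{1,0} = 2
G(23) = mex{1,0} = 2
G(24) = mex{1,1} = 0
G(25) = mex{2,1} = 0
G(26) = mex{2,1} = 0
G(27) = mex{0,2} = 1
G(28) = mex{0,2} = 1
G(29) = mex{0,0} = 1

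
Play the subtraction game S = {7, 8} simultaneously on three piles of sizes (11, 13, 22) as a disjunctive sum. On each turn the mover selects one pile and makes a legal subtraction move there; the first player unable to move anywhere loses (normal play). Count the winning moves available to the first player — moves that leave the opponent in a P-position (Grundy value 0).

All piles use S = {7, 8}:
G(0) = 0
G(1) = mex{} = 0
G(2) = mex{} = 0
G(3) = mex{} = 0
G(4) = mex{} = 0
G(5) = mex{} = 0
G(6) = mex{} = 0
G(7) = mex{0} = 1
G(8) = mex{0,0} = 1
G(9) = mex{0,0} = 1
G(10) = mex{0,0} = 1
G(11) = mex{0,0} = 1
G(12) = mex{0,0} = 1
G(13) = mex{0,0} = 1
G(14) = mex{1,0} = 2
G(15) = mex{1,1} = 0
G(16) = mex{1,1} = 0
G(17) = mex{1,1} = 0
G(18) = mex{1,1} = 0
G(19) = mex{1,1} = 0
G(20) = mex{1,1} = 0
G(21) = mex{2,1} = 0
G(22) = mex{0,2} = 1
Pile A: G(11) = 1.
Pile B: G(13) = 1.
Pile C: G(22) = 1.
Combined Grundy value = 1 ⊕ 1 ⊕ 1 = 1.
A winning move leaves total XOR = 0, i.e. changes one component's Grundy value g to g ⊕ X where X is the current total.
Pile A: need g' = 1⊕1 = 0. Options: 11−7→G=0, 11−8→G=0. Hits: 2.
Pile B: need g' = 1⊕1 = 0. Options: 13−7→G=0, 13−8→G=0. Hits: 2.
Pile C: need g' = 1⊕1 = 0. Options: 22−7→G=0, 22−8→G=2. Hits: 1.

5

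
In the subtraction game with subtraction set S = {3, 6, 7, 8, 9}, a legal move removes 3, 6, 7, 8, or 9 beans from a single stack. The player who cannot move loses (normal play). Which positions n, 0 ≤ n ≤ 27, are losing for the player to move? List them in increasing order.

0, 1, 2, 12, 13, 14, 24, 25, 26

G(0) = 0
G(1) = mex{} = 0
G(2) = mex{} = 0
G(3) = mex{0} = 1
G(4) = mex{0} = 1
G(5) = mex{0} = 1
G(6) = mex{1,0} = 2
G(7) = mex{1,0,0} = 2
G(8) = mex{1,0,0,0} = 2
G(9) = mex{2,1,0,0,0} = 3
G(10) = mex{2,1,1,0,0} = 3
G(11) = mex{2,1,1,1,0} = 3
G(12) = mex{3,2,1,1,1} = 0
G(13) = mex{3,2,2,1,1} = 0
G(14) = mex{3,2,2,2,1} = 0
G(15) = mex{0,3,2,2,2} = 1
G(16) = mex{0,3,3,2,2} = 1
G(17) = mex{0,3,3,3,2} = 1
G(18) = mex{1,0,3,3,3} = 2
G(19) = mex{1,0,0,3,3} = 2
G(20) = mex{1,0,0,0,3} = 2
G(21) = mex{2,1,0,0,0} = 3
G(22) = mex{2,1,1,0,0} = 3
G(23) = mex{2,1,1,1,0} = 3
G(24) = mex{3,2,1,1,1} = 0
G(25) = mex{3,2,2,1,1} = 0
G(26) = mex{3,2,2,2,1} = 0
G(27) = mex{0,3,2,2,2} = 1
P-positions are exactly the n with G(n) = 0.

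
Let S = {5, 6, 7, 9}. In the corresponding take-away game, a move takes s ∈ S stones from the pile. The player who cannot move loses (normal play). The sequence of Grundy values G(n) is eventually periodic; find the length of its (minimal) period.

n :  0  1  2  3  4  5  6  7  8  9 10 11 12 13 14 15 16 17 18 19 20 21 22 23 24 25 26 27 28 29
G :  0  0  0  0  0  1  1  1  1  1  2  2  2  2  0  0  0  0  0  1  1  1  1  1  2  2  2  2  0  0
G(n+14) = G(n) holds for n = 0,…,8 (a full window of length max(S) = 9), so the sequence is purely periodic with period 14.

14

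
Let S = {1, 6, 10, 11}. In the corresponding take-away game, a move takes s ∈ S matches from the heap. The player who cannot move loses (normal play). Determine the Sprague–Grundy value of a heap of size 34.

2

G(0) = 0
G(1) = mex{0} = 1
G(2) = mex{1} = 0
G(3) = mex{0} = 1
G(4) = mex{1} = 0
G(5) = mex{0} = 1
G(6) = mex{1,0} = 2
G(7) = mex{2,1} = 0
G(8) = mex{0,0} = 1
G(9) = mex{1,1} = 0
G(10) = mex{0,0,0} = 1
G(11) = mex{1,1,1,0} = 2
G(12) = mex{2,2,0,1} = 3
G(13) = mex{3,0,1,0} = 2
G(14) = mex{2,1,0,1} = 3
G(15) = mex{3,0,1,0} = 2
G(16) = mex{2,1,2,1} = 0
G(17) = mex{0,2,0,2} = 1
G(18) = mex{1,3,1,0} = 2
G(19) = mex{2,2,0,1} = 3
G(20) = mex{3,3,1,0} = 2
G(21) = mex{2,2,2,1} = 0
G(22) = mex{0,0,3,2} = 1
G(23) = mex{1,1,2,3} = 0
G(24) = mex{0,2,3,2} = 1
G(25) = mex{1,3,2,3} = 0
G(26) = mex{0,2,0,2} = 1
G(27) = mex{1,0,1,0} = 2
G(28) = mex{2,1,2,1} = 0
G(29) = mex{0,0,3,2} = 1
G(30) = mex{1,1,2,3} = 0
G(31) = mex{0,0,0,2} = 1
G(32) = mex{1,1,1,0} = 2
G(33) = mex{2,2,0,1} = 3
G(34) = mex{3,0,1,0} = 2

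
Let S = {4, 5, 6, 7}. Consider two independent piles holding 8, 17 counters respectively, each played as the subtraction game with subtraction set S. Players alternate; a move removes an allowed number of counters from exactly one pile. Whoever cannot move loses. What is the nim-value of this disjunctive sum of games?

All piles use S = {4, 5, 6, 7}:
n :  0  1  2  3  4  5  6  7  8  9 10 11 12 13 14 15 16 17
G :  0  0  0  0  1  1  1  1  2  2  2  0  0  0  0  1  1  1
Pile A: G(8) = 2.
Pile B: G(17) = 1.
Combined Grundy value = 2 ⊕ 1 = 3.

3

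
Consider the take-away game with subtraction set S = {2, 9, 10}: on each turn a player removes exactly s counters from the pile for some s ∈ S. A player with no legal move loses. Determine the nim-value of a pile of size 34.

3

n :  0  1  2  3  4  5  6  7  8  9 10 11 12 13 14 15 16 17 18 19 20 21 22 23 24 25 26 27 28 29 30 31 32 33 34
G :  0  0  1  1  0  0  1  1  0  2  1  3  0  2  1  3  0  2  1  0  0  1  1  0  0  1  1  0  2  1  3  0  2  1  3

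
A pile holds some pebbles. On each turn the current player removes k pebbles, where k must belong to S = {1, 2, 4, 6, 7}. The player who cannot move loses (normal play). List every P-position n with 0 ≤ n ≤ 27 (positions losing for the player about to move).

0, 3, 8, 11, 16, 19, 24, 27

G(0) = 0
G(1) = mex{0} = 1
G(2) = mex{1,0} = 2
G(3) = mex{2,1} = 0
G(4) = mex{0,2,0} = 1
G(5) = mex{1,0,1} = 2
G(6) = mex{2,1,2,0} = 3
G(7) = mex{3,2,0,1,0} = 4
G(8) = mex{4,3,1,2,1} = 0
G(9) = mex{0,4,2,0,2} = 1
G(10) = mex{1,0,3,1,0} = 2
G(11) = mex{2,1,4,2,1} = 0
G(12) = mex{0,2,0,3,2} = 1
G(13) = mex{1,0,1,4,3} = 2
G(14) = mex{2,1,2,0,4} = 3
G(15) = mex{3,2,0,1,0} = 4
G(16) = mex{4,3,1,2,1} = 0
G(17) = mex{0,4,2,0,2} = 1
G(18) = mex{1,0,3,1,0} = 2
G(19) = mex{2,1,4,2,1} = 0
G(20) = mex{0,2,0,3,2} = 1
G(21) = mex{1,0,1,4,3} = 2
G(22) = mex{2,1,2,0,4} = 3
G(23) = mex{3,2,0,1,0} = 4
G(24) = mex{4,3,1,2,1} = 0
G(25) = mex{0,4,2,0,2} = 1
G(26) = mex{1,0,3,1,0} = 2
G(27) = mex{2,1,4,2,1} = 0
P-positions are exactly the n with G(n) = 0.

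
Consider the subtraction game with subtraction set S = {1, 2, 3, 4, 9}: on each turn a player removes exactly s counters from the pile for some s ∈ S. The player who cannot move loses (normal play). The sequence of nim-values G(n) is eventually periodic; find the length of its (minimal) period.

G(0) = 0
G(1) = mex{0} = 1
G(2) = mex{1,0} = 2
G(3) = mex{2,1,0} = 3
G(4) = mex{3,2,1,0} = 4
G(5) = mex{4,3,2,1} = 0
G(6) = mex{0,4,3,2} = 1
G(7) = mex{1,0,4,3} = 2
G(8) = mex{2,1,0,4} = 3
G(9) = mex{3,2,1,0,0} = 4
G(10) = mex{4,3,2,1,1} = 0
G(11) = mex{0,4,3,2,2} = 1
G(12) = mex{1,0,4,3,3} = 2
G(13) = mex{2,1,0,4,4} = 3
G(14) = mex{3,2,1,0,0} = 4
G(15) = mex{4,3,2,1,1} = 0
G(n+5) = G(n) holds for n = 0,…,8 (a full window of length max(S) = 9), so the sequence is purely periodic with period 5.

5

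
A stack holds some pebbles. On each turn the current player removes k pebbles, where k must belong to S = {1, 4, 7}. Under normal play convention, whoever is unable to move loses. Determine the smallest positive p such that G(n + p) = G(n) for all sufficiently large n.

8

n :  0  1  2  3  4  5  6  7  8  9 10 11 12 13 14 15 16 17
G :  0  1  0  1  2  0  1  2  0  1  0  1  2  0  1  2  0  1
G(n+8) = G(n) holds for n = 0,…,6 (a full window of length max(S) = 7), so the sequence is purely periodic with period 8.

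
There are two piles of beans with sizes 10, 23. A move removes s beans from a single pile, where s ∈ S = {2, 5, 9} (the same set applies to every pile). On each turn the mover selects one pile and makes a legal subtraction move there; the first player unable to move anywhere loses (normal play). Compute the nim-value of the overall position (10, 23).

All piles use S = {2, 5, 9}:
n :  0  1  2  3  4  5  6  7  8  9 10 11 12 13 14 15 16 17 18 19 20 21 22 23
G :  0  0  1  1  0  2  1  0  0  1  1  0  2  1  0  0  1  1  0  2  1  0  0  1
Pile A: G(10) = 1.
Pile B: G(23) = 1.
Combined Grundy value = 1 ⊕ 1 = 0.

0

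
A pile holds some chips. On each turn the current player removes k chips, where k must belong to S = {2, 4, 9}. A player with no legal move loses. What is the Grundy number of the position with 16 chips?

n :  0  1  2  3  4  5  6  7  8  9 10 11 12 13 14 15 16
G :  0  0  1  1  2  2  0  0  1  1  2  2  0  0  1  1  2

2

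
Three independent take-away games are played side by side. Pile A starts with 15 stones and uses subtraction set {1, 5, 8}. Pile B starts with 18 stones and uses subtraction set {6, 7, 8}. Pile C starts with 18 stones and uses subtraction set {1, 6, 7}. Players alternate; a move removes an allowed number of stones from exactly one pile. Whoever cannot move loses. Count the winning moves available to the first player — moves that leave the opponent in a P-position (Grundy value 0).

Pile A, S = {1, 5, 8}:
n :  0  1  2  3  4  5  6  7  8  9 10 11 12 13 14 15
G :  0  1  0  1  0  1  0  1  2  3  2  3  2  0  1  0
G_A(15) = 0.
Pile B, S = {6, 7, 8}:
G(0) = 0
G(1) = mex{} = 0
G(2) = mex{} = 0
G(3) = mex{} = 0
G(4) = mex{} = 0
G(5) = mex{} = 0
G(6) = mex{0} = 1
G(7) = mex{0,0} = 1
G(8) = mex{0,0,0} = 1
G(9) = mex{0,0,0} = 1
G(10) = mex{0,0,0} = 1
G(11) = mex{0,0,0} = 1
G(12) = mex{1,0,0} = 2
G(13) = mex{1,1,0} = 2
G(14) = mex{1,1,1} = 0
G(15) = mex{1,1,1} = 0
G(16) = mex{1,1,1} = 0
G(17) = mex{1,1,1} = 0
G(18) = mex{2,1,1} = 0
G_B(18) = 0.
Pile C, S = {1, 6, 7}:
n :  0  1  2  3  4  5  6  7  8  9 10 11 12 13 14 15 16 17 18
G :  0  1  0  1  0  1  2  3  2  3  2  3  0  1  0  1  0  1  2
G_C(18) = 2.
Combined Grundy value = 0 ⊕ 0 ⊕ 2 = 2.
A winning move leaves total XOR = 0, i.e. changes one component's Grundy value g to g ⊕ X where X is the current total.
Pile A: need g' = 0⊕2 = 2. Options: 15−1→G=1, 15−5→G=2, 15−8→G=1. Hits: 1.
Pile B: need g' = 0⊕2 = 2. Options: 18−6→G=2, 18−7→G=1, 18−8→G=1. Hits: 1.
Pile C: need g' = 2⊕2 = 0. Options: 18−1→G=1, 18−6→G=0, 18−7→G=3. Hits: 1.

3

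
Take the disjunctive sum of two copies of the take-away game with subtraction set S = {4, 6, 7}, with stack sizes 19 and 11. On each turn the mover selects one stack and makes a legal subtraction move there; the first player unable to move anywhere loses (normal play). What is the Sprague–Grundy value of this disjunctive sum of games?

2

All stacks use S = {4, 6, 7}:
n :  0  1  2  3  4  5  6  7  8  9 10 11 12 13 14 15 16 17 18 19
G :  0  0  0  0  1  1  1  1  2  2  2  0  0  0  0  1  1  1  1  2
Stack A: G(19) = 2.
Stack B: G(11) = 0.
Combined Grundy value = 2 ⊕ 0 = 2.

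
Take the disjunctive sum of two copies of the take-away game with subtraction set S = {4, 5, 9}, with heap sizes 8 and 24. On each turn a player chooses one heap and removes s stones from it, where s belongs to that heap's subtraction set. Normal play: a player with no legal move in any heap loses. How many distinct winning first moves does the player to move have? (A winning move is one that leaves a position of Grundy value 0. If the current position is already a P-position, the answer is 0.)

All heaps use S = {4, 5, 9}:
n :  0  1  2  3  4  5  6  7  8  9 10 11 12 13 14 15 16 17 18 19 20 21 22 23 24
G :  0  0  0  0  1  1  1  1  2  2  2  2  3  0  0  0  0  1  1  1  1  2  2  2  2
Heap A: G(8) = 2.
Heap B: G(24) = 2.
Combined Grundy value = 2 ⊕ 2 = 0.
A winning move leaves total XOR = 0, i.e. changes one component's Grundy value g to g ⊕ X where X is the current total.
Heap A: target g' = 2⊕0 = 2, but every legal move changes the Grundy value (mex property), so 0 moves.
Heap B: target g' = 2⊕0 = 2, but every legal move changes the Grundy value (mex property), so 0 moves.

0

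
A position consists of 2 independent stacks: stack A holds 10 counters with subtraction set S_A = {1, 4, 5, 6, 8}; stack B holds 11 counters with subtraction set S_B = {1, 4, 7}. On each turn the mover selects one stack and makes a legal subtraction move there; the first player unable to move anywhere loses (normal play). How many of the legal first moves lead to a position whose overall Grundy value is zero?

Stack A, S = {1, 4, 5, 6, 8}:
n :  0  1  2  3  4  5  6  7  8  9 10
G :  0  1  0  1  2  3  2  3  4  0  1
G_A(10) = 1.
Stack B, S = {1, 4, 7}:
n :  0  1  2  3  4  5  6  7  8  9 10 11
G :  0  1  0  1  2  0  1  2  0  1  0  1
G_B(11) = 1.
Combined Grundy value = 1 ⊕ 1 = 0.
A winning move leaves total XOR = 0, i.e. changes one component's Grundy value g to g ⊕ X where X is the current total.
Stack A: target g' = 1⊕0 = 1, but every legal move changes the Grundy value (mex property), so 0 moves.
Stack B: target g' = 1⊕0 = 1, but every legal move changes the Grundy value (mex property), so 0 moves.

0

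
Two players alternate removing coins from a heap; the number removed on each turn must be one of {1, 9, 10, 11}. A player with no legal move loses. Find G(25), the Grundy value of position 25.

G(0) = 0
G(1) = mex{0} = 1
G(2) = mex{1} = 0
G(3) = mex{0} = 1
G(4) = mex{1} = 0
G(5) = mex{0} = 1
G(6) = mex{1} = 0
G(7) = mex{0} = 1
G(8) = mex{1} = 0
G(9) = mex{0,0} = 1
G(10) = mex{1,1,0} = 2
G(11) = mex{2,0,1,0} = 3
G(12) = mex{3,1,0,1} = 2
G(13) = mex{2,0,1,0} = 3
G(14) = mex{3,1,0,1} = 2
G(15) = mex{2,0,1,0} = 3
G(16) = mex{3,1,0,1} = 2
G(17) = mex{2,0,1,0} = 3
G(18) = mex{3,1,0,1} = 2
G(19) = mex{2,2,1,0} = 3
G(20) = mex{3,3,2,1} = 0
G(21) = mex{0,2,3,2} = 1
G(22) = mex{1,3,2,3} = 0
G(23) = mex{0,2,3,2} = 1
G(24) = mex{1,3,2,3} = 0
G(25) = mex{0,2,3,2} = 1

1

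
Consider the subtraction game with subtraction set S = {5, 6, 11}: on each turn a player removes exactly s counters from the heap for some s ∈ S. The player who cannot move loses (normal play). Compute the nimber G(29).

2

G(0) = 0
G(1) = mex{} = 0
G(2) = mex{} = 0
G(3) = mex{} = 0
G(4) = mex{} = 0
G(5) = mex{0} = 1
G(6) = mex{0,0} = 1
G(7) = mex{0,0} = 1
G(8) = mex{0,0} = 1
G(9) = mex{0,0} = 1
G(10) = mex{1,0} = 2
G(11) = mex{1,1,0} = 2
G(12) = mex{1,1,0} = 2
G(13) = mex{1,1,0} = 2
G(14) = mex{1,1,0} = 2
G(15) = mex{2,1,0} = 3
G(16) = mex{2,2,1} = 0
G(17) = mex{2,2,1} = 0
G(18) = mex{2,2,1} = 0
G(19) = mex{2,2,1} = 0
G(20) = mex{3,2,1} = 0
G(21) = mex{0,3,2} = 1
G(22) = mex{0,0,2} = 1
G(23) = mex{0,0,2} = 1
G(24) = mex{0,0,2} = 1
G(25) = mex{0,0,2} = 1
G(26) = mex{1,0,3} = 2
G(27) = mex{1,1,0} = 2
G(28) = mex{1,1,0} = 2
G(29) = mex{1,1,0} = 2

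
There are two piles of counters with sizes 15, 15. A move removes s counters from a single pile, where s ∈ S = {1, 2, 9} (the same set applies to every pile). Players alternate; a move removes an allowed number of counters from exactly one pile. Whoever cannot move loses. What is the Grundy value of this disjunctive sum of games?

All piles use S = {1, 2, 9}:
n :  0  1  2  3  4  5  6  7  8  9 10 11 12 13 14 15
G :  0  1  2  0  1  2  0  1  2  3  0  1  2  0  1  2
Pile A: G(15) = 2.
Pile B: G(15) = 2.
Combined Grundy value = 2 ⊕ 2 = 0.

0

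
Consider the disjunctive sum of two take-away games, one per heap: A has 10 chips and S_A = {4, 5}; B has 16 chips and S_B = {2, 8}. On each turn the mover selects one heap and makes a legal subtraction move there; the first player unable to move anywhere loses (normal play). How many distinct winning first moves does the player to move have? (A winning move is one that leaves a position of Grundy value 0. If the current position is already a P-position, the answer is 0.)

3

Heap A, S = {4, 5}:
G(0) = 0
G(1) = mex{} = 0
G(2) = mex{} = 0
G(3) = mex{} = 0
G(4) = mex{0} = 1
G(5) = mex{0,0} = 1
G(6) = mex{0,0} = 1
G(7) = mex{0,0} = 1
G(8) = mex{1,0} = 2
G(9) = mex{1,1} = 0
G(10) = mex{1,1} = 0
G_A(10) = 0.
Heap B, S = {2, 8}:
n :  0  1  2  3  4  5  6  7  8  9 10 11 12 13 14 15 16
G :  0  0  1  1  0  0  1  1  2  2  0  0  1  1  0  0  1
G_B(16) = 1.
Combined Grundy value = 0 ⊕ 1 = 1.
A winning move leaves total XOR = 0, i.e. changes one component's Grundy value g to g ⊕ X where X is the current total.
Heap A: need g' = 0⊕1 = 1. Options: 10−4→G=1, 10−5→G=1. Hits: 2.
Heap B: need g' = 1⊕1 = 0. Options: 16−2→G=0, 16−8→G=2. Hits: 1.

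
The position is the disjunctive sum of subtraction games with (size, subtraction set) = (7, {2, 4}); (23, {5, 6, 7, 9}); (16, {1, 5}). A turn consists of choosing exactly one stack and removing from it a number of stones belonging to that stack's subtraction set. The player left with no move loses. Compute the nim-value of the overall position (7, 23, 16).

1

Stack A, S = {2, 4}:
G(0) = 0
G(1) = mex{} = 0
G(2) = mex{0} = 1
G(3) = mex{0} = 1
G(4) = mex{1,0} = 2
G(5) = mex{1,0} = 2
G(6) = mex{2,1} = 0
G(7) = mex{2,1} = 0
G_A(7) = 0.
Stack B, S = {5, 6, 7, 9}:
G(0) = 0
G(1) = mex{} = 0
G(2) = mex{} = 0
G(3) = mex{} = 0
G(4) = mex{} = 0
G(5) = mex{0} = 1
G(6) = mex{0,0} = 1
G(7) = mex{0,0,0} = 1
G(8) = mex{0,0,0} = 1
G(9) = mex{0,0,0,0} = 1
G(10) = mex{1,0,0,0} = 2
G(11) = mex{1,1,0,0} = 2
G(12) = mex{1,1,1,0} = 2
G(13) = mex{1,1,1,0} = 2
G(14) = mex{1,1,1,1} = 0
G(15) = mex{2,1,1,1} = 0
G(16) = mex{2,2,1,1} = 0
G(17) = mex{2,2,2,1} = 0
G(18) = mex{2,2,2,1} = 0
G(19) = mex{0,2,2,2} = 1
G(20) = mex{0,0,2,2} = 1
G(21) = mex{0,0,0,2} = 1
G(22) = mex{0,0,0,2} = 1
G(23) = mex{0,0,0,0} = 1
G_B(23) = 1.
Stack C, S = {1, 5}:
n :  0  1  2  3  4  5  6  7  8  9 10 11 12 13 14 15 16
G :  0  1  0  1  0  1  0  1  0  1  0  1  0  1  0  1  0
G_C(16) = 0.
Combined Grundy value = 0 ⊕ 1 ⊕ 0 = 1.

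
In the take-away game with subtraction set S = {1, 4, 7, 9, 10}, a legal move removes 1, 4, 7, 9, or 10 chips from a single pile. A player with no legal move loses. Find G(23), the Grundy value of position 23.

n :  0  1  2  3  4  5  6  7  8  9 10 11 12 13 14 15 16 17 18 19 20 21 22 23
G :  0  1  0  1  2  0  1  2  0  1  2  3  2  0  1  2  0  1  2  0  1  0  1  2

2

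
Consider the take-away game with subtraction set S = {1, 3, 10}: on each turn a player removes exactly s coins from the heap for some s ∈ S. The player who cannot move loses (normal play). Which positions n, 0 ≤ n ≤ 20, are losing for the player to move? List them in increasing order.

0, 2, 4, 6, 8, 13, 15, 17, 19

G(0) = 0
G(1) = mex{0} = 1
G(2) = mex{1} = 0
G(3) = mex{0,0} = 1
G(4) = mex{1,1} = 0
G(5) = mex{0,0} = 1
G(6) = mex{1,1} = 0
G(7) = mex{0,0} = 1
G(8) = mex{1,1} = 0
G(9) = mex{0,0} = 1
G(10) = mex{1,1,0} = 2
G(11) = mex{2,0,1} = 3
G(12) = mex{3,1,0} = 2
G(13) = mex{2,2,1} = 0
G(14) = mex{0,3,0} = 1
G(15) = mex{1,2,1} = 0
G(16) = mex{0,0,0} = 1
G(17) = mex{1,1,1} = 0
G(18) = mex{0,0,0} = 1
G(19) = mex{1,1,1} = 0
G(20) = mex{0,0,2} = 1
P-positions are exactly the n with G(n) = 0.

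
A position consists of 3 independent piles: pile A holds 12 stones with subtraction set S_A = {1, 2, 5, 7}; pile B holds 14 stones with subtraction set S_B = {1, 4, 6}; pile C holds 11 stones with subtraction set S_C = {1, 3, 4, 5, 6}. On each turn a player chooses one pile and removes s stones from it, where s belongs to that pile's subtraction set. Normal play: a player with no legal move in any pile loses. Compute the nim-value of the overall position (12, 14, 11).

Pile A, S = {1, 2, 5, 7}:
G(0) = 0
G(1) = mex{0} = 1
G(2) = mex{1,0} = 2
G(3) = mex{2,1} = 0
G(4) = mex{0,2} = 1
G(5) = mex{1,0,0} = 2
G(6) = mex{2,1,1} = 0
G(7) = mex{0,2,2,0} = 1
G(8) = mex{1,0,0,1} = 2
G(9) = mex{2,1,1,2} = 0
G(10) = mex{0,2,2,0} = 1
G(11) = mex{1,0,0,1} = 2
G(12) = mex{2,1,1,2} = 0
G_A(12) = 0.
Pile B, S = {1, 4, 6}:
G(0) = 0
G(1) = mex{0} = 1
G(2) = mex{1} = 0
G(3) = mex{0} = 1
G(4) = mex{1,0} = 2
G(5) = mex{2,1} = 0
G(6) = mex{0,0,0} = 1
G(7) = mex{1,1,1} = 0
G(8) = mex{0,2,0} = 1
G(9) = mex{1,0,1} = 2
G(10) = mex{2,1,2} = 0
G(11) = mex{0,0,0} = 1
G(12) = mex{1,1,1} = 0
G(13) = mex{0,2,0} = 1
G(14) = mex{1,0,1} = 2
G_B(14) = 2.
Pile C, S = {1, 3, 4, 5, 6}:
n :  0  1  2  3  4  5  6  7  8  9 10 11
G :  0  1  0  1  2  3  2  3  4  0  1  0
G_C(11) = 0.
Combined Grundy value = 0 ⊕ 2 ⊕ 0 = 2.

2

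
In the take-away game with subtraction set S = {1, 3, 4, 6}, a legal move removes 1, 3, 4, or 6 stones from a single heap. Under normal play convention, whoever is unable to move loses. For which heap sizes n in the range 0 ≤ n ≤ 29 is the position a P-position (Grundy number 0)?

G(0) = 0
G(1) = mex{0} = 1
G(2) = mex{1} = 0
G(3) = mex{0,0} = 1
G(4) = mex{1,1,0} = 2
G(5) = mex{2,0,1} = 3
G(6) = mex{3,1,0,0} = 2
G(7) = mex{2,2,1,1} = 0
G(8) = mex{0,3,2,0} = 1
G(9) = mex{1,2,3,1} = 0
G(10) = mex{0,0,2,2} = 1
G(11) = mex{1,1,0,3} = 2
G(12) = mex{2,0,1,2} = 3
G(13) = mex{3,1,0,0} = 2
G(14) = mex{2,2,1,1} = 0
G(15) = mex{0,3,2,0} = 1
G(16) = mex{1,2,3,1} = 0
G(17) = mex{0,0,2,2} = 1
G(18) = mex{1,1,0,3} = 2
G(19) = mex{2,0,1,2} = 3
G(20) = mex{3,1,0,0} = 2
G(21) = mex{2,2,1,1} = 0
G(22) = mex{0,3,2,0} = 1
G(23) = mex{1,2,3,1} = 0
G(24) = mex{0,0,2,2} = 1
G(25) = mex{1,1,0,3} = 2
G(26) = mex{2,0,1,2} = 3
G(27) = mex{3,1,0,0} = 2
G(28) = mex{2,2,1,1} = 0
G(29) = mex{0,3,2,0} = 1
P-positions are exactly the n with G(n) = 0.

0, 2, 7, 9, 14, 16, 21, 23, 28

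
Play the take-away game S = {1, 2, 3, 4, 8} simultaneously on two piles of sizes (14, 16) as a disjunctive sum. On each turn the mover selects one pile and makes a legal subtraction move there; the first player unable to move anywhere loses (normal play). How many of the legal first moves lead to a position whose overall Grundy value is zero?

All piles use S = {1, 2, 3, 4, 8}:
G(0) = 0
G(1) = mex{0} = 1
G(2) = mex{1,0} = 2
G(3) = mex{2,1,0} = 3
G(4) = mex{3,2,1,0} = 4
G(5) = mex{4,3,2,1} = 0
G(6) = mex{0,4,3,2} = 1
G(7) = mex{1,0,4,3} = 2
G(8) = mex{2,1,0,4,0} = 3
G(9) = mex{3,2,1,0,1} = 4
G(10) = mex{4,3,2,1,2} = 0
G(11) = mex{0,4,3,2,3} = 1
G(12) = mex{1,0,4,3,4} = 2
G(13) = mex{2,1,0,4,0} = 3
G(14) = mex{3,2,1,0,1} = 4
G(15) = mex{4,3,2,1,2} = 0
G(16) = mex{0,4,3,2,3} = 1
Pile A: G(14) = 4.
Pile B: G(16) = 1.
Combined Grundy value = 4 ⊕ 1 = 5.
A winning move leaves total XOR = 0, i.e. changes one component's Grundy value g to g ⊕ X where X is the current total.
Pile A: need g' = 4⊕5 = 1. Options: 14−1→G=3, 14−2→G=2, 14−3→G=1, 14−4→G=0, 14−8→G=1. Hits: 2.
Pile B: need g' = 1⊕5 = 4. Options: 16−1→G=0, 16−2→G=4, 16−3→G=3, 16−4→G=2, 16−8→G=3. Hits: 1.

3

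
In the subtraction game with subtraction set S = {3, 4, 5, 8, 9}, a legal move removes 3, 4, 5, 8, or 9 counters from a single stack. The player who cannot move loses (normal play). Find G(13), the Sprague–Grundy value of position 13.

n :  0  1  2  3  4  5  6  7  8  9 10 11 12 13
G :  0  0  0  1  1  1  2  2  2  3  3  3  0  0

0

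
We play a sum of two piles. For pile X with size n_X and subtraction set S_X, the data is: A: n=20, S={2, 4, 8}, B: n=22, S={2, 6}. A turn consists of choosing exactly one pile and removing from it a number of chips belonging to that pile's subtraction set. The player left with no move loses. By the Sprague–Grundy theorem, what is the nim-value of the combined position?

0

Pile A, S = {2, 4, 8}:
n :  0  1  2  3  4  5  6  7  8  9 10 11 12 13 14 15 16 17 18 19 20
G :  0  0  1  1  2  2  0  0  1  1  2  2  0  0  1  1  2  2  0  0  1
G_A(20) = 1.
Pile B, S = {2, 6}:
n :  0  1  2  3  4  5  6  7  8  9 10 11 12 13 14 15 16 17 18 19 20 21 22
G :  0  0  1  1  0  0  1  1  0  0  1  1  0  0  1  1  0  0  1  1  0  0  1
G_B(22) = 1.
Combined Grundy value = 1 ⊕ 1 = 0.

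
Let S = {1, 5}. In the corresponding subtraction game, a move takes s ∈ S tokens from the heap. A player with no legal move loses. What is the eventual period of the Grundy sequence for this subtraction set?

2

G(0) = 0
G(1) = mex{0} = 1
G(2) = mex{1} = 0
G(3) = mex{0} = 1
G(4) = mex{1} = 0
G(5) = mex{0,0} = 1
G(6) = mex{1,1} = 0
G(7) = mex{0,0} = 1
G(8) = mex{1,1} = 0
G(9) = mex{0,0} = 1
G(10) = mex{1,1} = 0
G(11) = mex{0,0} = 1
G(12) = mex{1,1} = 0
G(13) = mex{0,0} = 1
G(14) = mex{1,1} = 0
G(n+2) = G(n) holds for n = 0,…,4 (a full window of length max(S) = 5), so the sequence is purely periodic with period 2.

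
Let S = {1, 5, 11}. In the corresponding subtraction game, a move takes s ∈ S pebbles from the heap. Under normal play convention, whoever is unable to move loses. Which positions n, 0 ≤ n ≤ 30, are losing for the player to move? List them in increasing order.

G(0) = 0
G(1) = mex{0} = 1
G(2) = mex{1} = 0
G(3) = mex{0} = 1
G(4) = mex{1} = 0
G(5) = mex{0,0} = 1
G(6) = mex{1,1} = 0
G(7) = mex{0,0} = 1
G(8) = mex{1,1} = 0
G(9) = mex{0,0} = 1
G(10) = mex{1,1} = 0
G(11) = mex{0,0,0} = 1
G(12) = mex{1,1,1} = 0
G(13) = mex{0,0,0} = 1
G(14) = mex{1,1,1} = 0
G(15) = mex{0,0,0} = 1
G(16) = mex{1,1,1} = 0
G(17) = mex{0,0,0} = 1
G(18) = mex{1,1,1} = 0
G(19) = mex{0,0,0} = 1
G(20) = mex{1,1,1} = 0
G(21) = mex{0,0,0} = 1
G(22) = mex{1,1,1} = 0
G(23) = mex{0,0,0} = 1
G(24) = mex{1,1,1} = 0
G(25) = mex{0,0,0} = 1
G(26) = mex{1,1,1} = 0
G(27) = mex{0,0,0} = 1
G(28) = mex{1,1,1} = 0
G(29) = mex{0,0,0} = 1
G(30) = mex{1,1,1} = 0
P-positions are exactly the n with G(n) = 0.

0, 2, 4, 6, 8, 10, 12, 14, 16, 18, 20, 22, 24, 26, 28, 30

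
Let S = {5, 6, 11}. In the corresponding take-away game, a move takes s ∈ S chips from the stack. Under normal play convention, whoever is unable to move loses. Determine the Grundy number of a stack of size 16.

G(0) = 0
G(1) = mex{} = 0
G(2) = mex{} = 0
G(3) = mex{} = 0
G(4) = mex{} = 0
G(5) = mex{0} = 1
G(6) = mex{0,0} = 1
G(7) = mex{0,0} = 1
G(8) = mex{0,0} = 1
G(9) = mex{0,0} = 1
G(10) = mex{1,0} = 2
G(11) = mex{1,1,0} = 2
G(12) = mex{1,1,0} = 2
G(13) = mex{1,1,0} = 2
G(14) = mex{1,1,0} = 2
G(15) = mex{2,1,0} = 3
G(16) = mex{2,2,1} = 0

0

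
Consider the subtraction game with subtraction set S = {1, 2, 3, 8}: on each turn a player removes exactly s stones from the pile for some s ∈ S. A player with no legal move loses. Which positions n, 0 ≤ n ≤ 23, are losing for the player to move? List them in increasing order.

G(0) = 0
G(1) = mex{0} = 1
G(2) = mex{1,0} = 2
G(3) = mex{2,1,0} = 3
G(4) = mex{3,2,1} = 0
G(5) = mex{0,3,2} = 1
G(6) = mex{1,0,3} = 2
G(7) = mex{2,1,0} = 3
G(8) = mex{3,2,1,0} = 4
G(9) = mex{4,3,2,1} = 0
G(10) = mex{0,4,3,2} = 1
G(11) = mex{1,0,4,3} = 2
G(12) = mex{2,1,0,0} = 3
G(13) = mex{3,2,1,1} = 0
G(14) = mex{0,3,2,2} = 1
G(15) = mex{1,0,3,3} = 2
G(16) = mex{2,1,0,4} = 3
G(17) = mex{3,2,1,0} = 4
G(18) = mex{4,3,2,1} = 0
G(19) = mex{0,4,3,2} = 1
G(20) = mex{1,0,4,3} = 2
G(21) = mex{2,1,0,0} = 3
G(22) = mex{3,2,1,1} = 0
G(23) = mex{0,3,2,2} = 1
P-positions are exactly the n with G(n) = 0.

0, 4, 9, 13, 18, 22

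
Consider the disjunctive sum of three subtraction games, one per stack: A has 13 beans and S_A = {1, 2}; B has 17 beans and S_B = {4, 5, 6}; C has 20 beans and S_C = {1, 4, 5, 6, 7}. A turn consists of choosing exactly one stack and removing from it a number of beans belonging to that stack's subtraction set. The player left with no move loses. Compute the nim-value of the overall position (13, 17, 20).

0

Stack A, S = {1, 2}:
G(0) = 0
G(1) = mex{0} = 1
G(2) = mex{1,0} = 2
G(3) = mex{2,1} = 0
G(4) = mex{0,2} = 1
G(5) = mex{1,0} = 2
G(6) = mex{2,1} = 0
G(7) = mex{0,2} = 1
G(8) = mex{1,0} = 2
G(9) = mex{2,1} = 0
G(10) = mex{0,2} = 1
G(11) = mex{1,0} = 2
G(12) = mex{2,1} = 0
G(13) = mex{0,2} = 1
G_A(13) = 1.
Stack B, S = {4, 5, 6}:
G(0) = 0
G(1) = mex{} = 0
G(2) = mex{} = 0
G(3) = mex{} = 0
G(4) = mex{0} = 1
G(5) = mex{0,0} = 1
G(6) = mex{0,0,0} = 1
G(7) = mex{0,0,0} = 1
G(8) = mex{1,0,0} = 2
G(9) = mex{1,1,0} = 2
G(10) = mex{1,1,1} = 0
G(11) = mex{1,1,1} = 0
G(12) = mex{2,1,1} = 0
G(13) = mex{2,2,1} = 0
G(14) = mex{0,2,2} = 1
G(15) = mex{0,0,2} = 1
G(16) = mex{0,0,0} = 1
G(17) = mex{0,0,0} = 1
G_B(17) = 1.
Stack C, S = {1, 4, 5, 6, 7}:
n :  0  1  2  3  4  5  6  7  8  9 10 11 12 13 14 15 16 17 18 19 20
G :  0  1  0  1  2  3  2  3  4  5  0  1  0  1  2  3  2  3  4  5  0
G_C(20) = 0.
Combined Grundy value = 1 ⊕ 1 ⊕ 0 = 0.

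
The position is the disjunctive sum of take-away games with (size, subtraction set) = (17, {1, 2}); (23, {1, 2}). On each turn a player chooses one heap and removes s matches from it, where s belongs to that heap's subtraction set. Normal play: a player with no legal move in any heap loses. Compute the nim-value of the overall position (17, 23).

0

Heap A, S = {1, 2}:
G(0) = 0
G(1) = mex{0} = 1
G(2) = mex{1,0} = 2
G(3) = mex{2,1} = 0
G(4) = mex{0,2} = 1
G(5) = mex{1,0} = 2
G(6) = mex{2,1} = 0
G(7) = mex{0,2} = 1
G(8) = mex{1,0} = 2
G(9) = mex{2,1} = 0
G(10) = mex{0,2} = 1
G(11) = mex{1,0} = 2
G(12) = mex{2,1} = 0
G(13) = mex{0,2} = 1
G(14) = mex{1,0} = 2
G(15) = mex{2,1} = 0
G(16) = mex{0,2} = 1
G(17) = mex{1,0} = 2
G_A(17) = 2.
Heap B, S = {1, 2}:
G(0) = 0
G(1) = mex{0} = 1
G(2) = mex{1,0} = 2
G(3) = mex{2,1} = 0
G(4) = mex{0,2} = 1
G(5) = mex{1,0} = 2
G(6) = mex{2,1} = 0
G(7) = mex{0,2} = 1
G(8) = mex{1,0} = 2
G(9) = mex{2,1} = 0
G(10) = mex{0,2} = 1
G(11) = mex{1,0} = 2
G(12) = mex{2,1} = 0
G(13) = mex{0,2} = 1
G(14) = mex{1,0} = 2
G(15) = mex{2,1} = 0
G(16) = mex{0,2} = 1
G(17) = mex{1,0} = 2
G(18) = mex{2,1} = 0
G(19) = mex{0,2} = 1
G(20) = mex{1,0} = 2
G(21) = mex{2,1} = 0
G(22) = mex{0,2} = 1
G(23) = mex{1,0} = 2
G_B(23) = 2.
Combined Grundy value = 2 ⊕ 2 = 0.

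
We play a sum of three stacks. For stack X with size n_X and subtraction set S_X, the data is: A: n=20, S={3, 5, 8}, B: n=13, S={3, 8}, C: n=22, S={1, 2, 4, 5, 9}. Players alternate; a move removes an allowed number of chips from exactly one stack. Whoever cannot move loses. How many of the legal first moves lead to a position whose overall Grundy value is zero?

Stack A, S = {3, 5, 8}:
n :  0  1  2  3  4  5  6  7  8  9 10 11 12 13 14 15 16 17 18 19 20
G :  0  0  0  1  1  1  2  2  2  3  3  0  0  0  1  1  1  2  2  2  3
G_A(20) = 3.
Stack B, S = {3, 8}:
G(0) = 0
G(1) = mex{} = 0
G(2) = mex{} = 0
G(3) = mex{0} = 1
G(4) = mex{0} = 1
G(5) = mex{0} = 1
G(6) = mex{1} = 0
G(7) = mex{1} = 0
G(8) = mex{1,0} = 2
G(9) = mex{0,0} = 1
G(10) = mex{0,0} = 1
G(11) = mex{2,1} = 0
G(12) = mex{1,1} = 0
G(13) = mex{1,1} = 0
G_B(13) = 0.
Stack C, S = {1, 2, 4, 5, 9}:
G(0) = 0
G(1) = mex{0} = 1
G(2) = mex{1,0} = 2
G(3) = mex{2,1} = 0
G(4) = mex{0,2,0} = 1
G(5) = mex{1,0,1,0} = 2
G(6) = mex{2,1,2,1} = 0
G(7) = mex{0,2,0,2} = 1
G(8) = mex{1,0,1,0} = 2
G(9) = mex{2,1,2,1,0} = 3
G(10) = mex{3,2,0,2,1} = 4
G(11) = mex{4,3,1,0,2} = 5
G(12) = mex{5,4,2,1,0} = 3
G(13) = mex{3,5,3,2,1} = 0
G(14) = mex{0,3,4,3,2} = 1
G(15) = mex{1,0,5,4,0} = 2
G(16) = mex{2,1,3,5,1} = 0
G(17) = mex{0,2,0,3,2} = 1
G(18) = mex{1,0,1,0,3} = 2
G(19) = mex{2,1,2,1,4} = 0
G(20) = mex{0,2,0,2,5} = 1
G(21) = mex{1,0,1,0,3} = 2
G(22) = mex{2,1,2,1,0} = 3
G_C(22) = 3.
Combined Grundy value = 3 ⊕ 0 ⊕ 3 = 0.
A winning move leaves total XOR = 0, i.e. changes one component's Grundy value g to g ⊕ X where X is the current total.
Stack A: target g' = 3⊕0 = 3, but every legal move changes the Grundy value (mex property), so 0 moves.
Stack B: target g' = 0⊕0 = 0, but every legal move changes the Grundy value (mex property), so 0 moves.
Stack C: target g' = 3⊕0 = 3, but every legal move changes the Grundy value (mex property), so 0 moves.

0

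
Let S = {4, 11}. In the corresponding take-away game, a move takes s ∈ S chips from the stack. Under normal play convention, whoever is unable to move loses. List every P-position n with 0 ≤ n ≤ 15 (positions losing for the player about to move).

n :  0  1  2  3  4  5  6  7  8  9 10 11 12 13 14 15
G :  0  0  0  0  1  1  1  1  0  0  0  2  1  1  1  0
P-positions are exactly the n with G(n) = 0.

0, 1, 2, 3, 8, 9, 10, 15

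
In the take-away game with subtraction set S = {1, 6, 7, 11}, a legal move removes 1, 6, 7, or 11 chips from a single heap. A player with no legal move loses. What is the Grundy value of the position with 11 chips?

G(0) = 0
G(1) = mex{0} = 1
G(2) = mex{1} = 0
G(3) = mex{0} = 1
G(4) = mex{1} = 0
G(5) = mex{0} = 1
G(6) = mex{1,0} = 2
G(7) = mex{2,1,0} = 3
G(8) = mex{3,0,1} = 2
G(9) = mex{2,1,0} = 3
G(10) = mex{3,0,1} = 2
G(11) = mex{2,1,0,0} = 3

3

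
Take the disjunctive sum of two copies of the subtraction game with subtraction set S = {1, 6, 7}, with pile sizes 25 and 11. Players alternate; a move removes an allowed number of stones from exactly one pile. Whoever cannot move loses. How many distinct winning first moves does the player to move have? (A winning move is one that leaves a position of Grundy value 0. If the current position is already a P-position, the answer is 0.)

All piles use S = {1, 6, 7}:
n :  0  1  2  3  4  5  6  7  8  9 10 11 12 13 14 15 16 17 18 19 20 21 22 23 24 25
G :  0  1  0  1  0  1  2  3  2  3  2  3  0  1  0  1  0  1  2  3  2  3  2  3  0  1
Pile A: G(25) = 1.
Pile B: G(11) = 3.
Combined Grundy value = 1 ⊕ 3 = 2.
A winning move leaves total XOR = 0, i.e. changes one component's Grundy value g to g ⊕ X where X is the current total.
Pile A: need g' = 1⊕2 = 3. Options: 25−1→G=0, 25−6→G=3, 25−7→G=2. Hits: 1.
Pile B: need g' = 3⊕2 = 1. Options: 11−1→G=2, 11−6→G=1, 11−7→G=0. Hits: 1.

2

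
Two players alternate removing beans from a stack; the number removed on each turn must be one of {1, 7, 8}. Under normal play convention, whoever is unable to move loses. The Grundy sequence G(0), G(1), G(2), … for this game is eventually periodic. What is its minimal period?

15

G(0) = 0
G(1) = mex{0} = 1
G(2) = mex{1} = 0
G(3) = mex{0} = 1
G(4) = mex{1} = 0
G(5) = mex{0} = 1
G(6) = mex{1} = 0
G(7) = mex{0,0} = 1
G(8) = mex{1,1,0} = 2
G(9) = mex{2,0,1} = 3
G(10) = mex{3,1,0} = 2
G(11) = mex{2,0,1} = 3
G(12) = mex{3,1,0} = 2
G(13) = mex{2,0,1} = 3
G(14) = mex{3,1,0} = 2
G(15) = mex{2,2,1} = 0
G(16) = mex{0,3,2} = 1
G(17) = mex{1,2,3} = 0
G(18) = mex{0,3,2} = 1
G(19) = mex{1,2,3} = 0
G(20) = mex{0,3,2} = 1
G(21) = mex{1,2,3} = 0
G(22) = mex{0,0,2} = 1
G(23) = mex{1,1,0} = 2
G(24) = mex{2,0,1} = 3
G(25) = mex{3,1,0} = 2
G(26) = mex{2,0,1} = 3
G(27) = mex{3,1,0} = 2
G(28) = mex{2,0,1} = 3
G(29) = mex{3,1,0} = 2
G(30) = mex{2,2,1} = 0
G(31) = mex{0,3,2} = 1
G(n+15) = G(n) holds for n = 0,…,7 (a full window of length max(S) = 8), so the sequence is purely periodic with period 15.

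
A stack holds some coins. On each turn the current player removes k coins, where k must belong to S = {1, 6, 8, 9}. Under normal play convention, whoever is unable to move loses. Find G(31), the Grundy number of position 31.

n :  0  1  2  3  4  5  6  7  8  9 10 11 12 13 14 15 16 17 18 19 20 21 22 23 24 25 26 27 28 29 30 31
G :  0  1  0  1  0  1  2  0  1  2  3  2  3  2  0  1  2  0  1  0  1  0  1  2  0  1  2  3  2  3  2  0

0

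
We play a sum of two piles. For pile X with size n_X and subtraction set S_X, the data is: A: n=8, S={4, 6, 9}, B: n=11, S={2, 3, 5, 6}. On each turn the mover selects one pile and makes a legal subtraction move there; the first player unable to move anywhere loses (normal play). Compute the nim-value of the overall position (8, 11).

Pile A, S = {4, 6, 9}:
n : 0 1 2 3 4 5 6 7 8
G : 0 0 0 0 1 1 1 1 2
G_A(8) = 2.
Pile B, S = {2, 3, 5, 6}:
G(0) = 0
G(1) = mex{} = 0
G(2) = mex{0} = 1
G(3) = mex{0,0} = 1
G(4) = mex{1,0} = 2
G(5) = mex{1,1,0} = 2
G(6) = mex{2,1,0,0} = 3
G(7) = mex{2,2,1,0} = 3
G(8) = mex{3,2,1,1} = 0
G(9) = mex{3,3,2,1} = 0
G(10) = mex{0,3,2,2} = 1
G(11) = mex{0,0,3,2} = 1
G_B(11) = 1.
Combined Grundy value = 2 ⊕ 1 = 3.

3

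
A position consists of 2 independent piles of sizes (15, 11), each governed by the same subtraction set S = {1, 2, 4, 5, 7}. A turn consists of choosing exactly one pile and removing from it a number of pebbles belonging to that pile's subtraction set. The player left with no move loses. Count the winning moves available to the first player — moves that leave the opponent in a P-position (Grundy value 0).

5

All piles use S = {1, 2, 4, 5, 7}:
G(0) = 0
G(1) = mex{0} = 1
G(2) = mex{1,0} = 2
G(3) = mex{2,1} = 0
G(4) = mex{0,2,0} = 1
G(5) = mex{1,0,1,0} = 2
G(6) = mex{2,1,2,1} = 0
G(7) = mex{0,2,0,2,0} = 1
G(8) = mex{1,0,1,0,1} = 2
G(9) = mex{2,1,2,1,2} = 0
G(10) = mex{0,2,0,2,0} = 1
G(11) = mex{1,0,1,0,1} = 2
G(12) = mex{2,1,2,1,2} = 0
G(13) = mex{0,2,0,2,0} = 1
G(14) = mex{1,0,1,0,1} = 2
G(15) = mex{2,1,2,1,2} = 0
Pile A: G(15) = 0.
Pile B: G(11) = 2.
Combined Grundy value = 0 ⊕ 2 = 2.
A winning move leaves total XOR = 0, i.e. changes one component's Grundy value g to g ⊕ X where X is the current total.
Pile A: need g' = 0⊕2 = 2. Options: 15−1→G=2, 15−2→G=1, 15−4→G=2, 15−5→G=1, 15−7→G=2. Hits: 3.
Pile B: need g' = 2⊕2 = 0. Options: 11−1→G=1, 11−2→G=0, 11−4→G=1, 11−5→G=0, 11−7→G=1. Hits: 2.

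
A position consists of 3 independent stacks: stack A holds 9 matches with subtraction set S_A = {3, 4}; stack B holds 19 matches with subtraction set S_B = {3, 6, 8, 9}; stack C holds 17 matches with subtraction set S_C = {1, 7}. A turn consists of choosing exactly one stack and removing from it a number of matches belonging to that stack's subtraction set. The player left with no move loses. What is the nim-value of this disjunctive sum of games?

3

Stack A, S = {3, 4}:
G(0) = 0
G(1) = mex{} = 0
G(2) = mex{} = 0
G(3) = mex{0} = 1
G(4) = mex{0,0} = 1
G(5) = mex{0,0} = 1
G(6) = mex{1,0} = 2
G(7) = mex{1,1} = 0
G(8) = mex{1,1} = 0
G(9) = mex{2,1} = 0
G_A(9) = 0.
Stack B, S = {3, 6, 8, 9}:
G(0) = 0
G(1) = mex{} = 0
G(2) = mex{} = 0
G(3) = mex{0} = 1
G(4) = mex{0} = 1
G(5) = mex{0} = 1
G(6) = mex{1,0} = 2
G(7) = mex{1,0} = 2
G(8) = mex{1,0,0} = 2
G(9) = mex{2,1,0,0} = 3
G(10) = mex{2,1,0,0} = 3
G(11) = mex{2,1,1,0} = 3
G(12) = mex{3,2,1,1} = 0
G(13) = mex{3,2,1,1} = 0
G(14) = mex{3,2,2,1} = 0
G(15) = mex{0,3,2,2} = 1
G(16) = mex{0,3,2,2} = 1
G(17) = mex{0,3,3,2} = 1
G(18) = mex{1,0,3,3} = 2
G(19) = mex{1,0,3,3} = 2
G_B(19) = 2.
Stack C, S = {1, 7}:
n :  0  1  2  3  4  5  6  7  8  9 10 11 12 13 14 15 16 17
G :  0  1  0  1  0  1  0  1  0  1  0  1  0  1  0  1  0  1
G_C(17) = 1.
Combined Grundy value = 0 ⊕ 2 ⊕ 1 = 3.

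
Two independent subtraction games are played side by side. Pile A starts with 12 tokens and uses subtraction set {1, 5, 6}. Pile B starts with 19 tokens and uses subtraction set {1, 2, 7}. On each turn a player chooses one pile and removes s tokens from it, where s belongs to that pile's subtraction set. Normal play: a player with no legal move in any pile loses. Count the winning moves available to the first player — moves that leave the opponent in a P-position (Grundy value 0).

0

Pile A, S = {1, 5, 6}:
G(0) = 0
G(1) = mex{0} = 1
G(2) = mex{1} = 0
G(3) = mex{0} = 1
G(4) = mex{1} = 0
G(5) = mex{0,0} = 1
G(6) = mex{1,1,0} = 2
G(7) = mex{2,0,1} = 3
G(8) = mex{3,1,0} = 2
G(9) = mex{2,0,1} = 3
G(10) = mex{3,1,0} = 2
G(11) = mex{2,2,1} = 0
G(12) = mex{0,3,2} = 1
G_A(12) = 1.
Pile B, S = {1, 2, 7}:
G(0) = 0
G(1) = mex{0} = 1
G(2) = mex{1,0} = 2
G(3) = mex{2,1} = 0
G(4) = mex{0,2} = 1
G(5) = mex{1,0} = 2
G(6) = mex{2,1} = 0
G(7) = mex{0,2,0} = 1
G(8) = mex{1,0,1} = 2
G(9) = mex{2,1,2} = 0
G(10) = mex{0,2,0} = 1
G(11) = mex{1,0,1} = 2
G(12) = mex{2,1,2} = 0
G(13) = mex{0,2,0} = 1
G(14) = mex{1,0,1} = 2
G(15) = mex{2,1,2} = 0
G(16) = mex{0,2,0} = 1
G(17) = mex{1,0,1} = 2
G(18) = mex{2,1,2} = 0
G(19) = mex{0,2,0} = 1
G_B(19) = 1.
Combined Grundy value = 1 ⊕ 1 = 0.
A winning move leaves total XOR = 0, i.e. changes one component's Grundy value g to g ⊕ X where X is the current total.
Pile A: target g' = 1⊕0 = 1, but every legal move changes the Grundy value (mex property), so 0 moves.
Pile B: target g' = 1⊕0 = 1, but every legal move changes the Grundy value (mex property), so 0 moves.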